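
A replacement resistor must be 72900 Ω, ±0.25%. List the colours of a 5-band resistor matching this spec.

violet, red, white, red, blue

72900 Ω = 729 × 10^2.
7 → violet
2 → red
9 → white
Multiplier 10^2 → red.
±0.25% tolerance → blue.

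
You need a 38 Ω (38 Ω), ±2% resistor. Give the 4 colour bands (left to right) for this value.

38 Ω = 38 × 10^0.
3 → orange
8 → grey
Multiplier 10^0 → black.
±2% tolerance → red.

orange, grey, black, red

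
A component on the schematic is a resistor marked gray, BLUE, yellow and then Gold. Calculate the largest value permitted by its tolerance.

Grey → 8 (first significant figure)
Blue → 6 (second significant figure)
Yellow → ×10^4 multiplier
Gold → ±5% tolerance
86 × 10000 = 860000 Ω
Largest = 860000 × (1 + 5/100) = 903000 Ω.

903000 Ω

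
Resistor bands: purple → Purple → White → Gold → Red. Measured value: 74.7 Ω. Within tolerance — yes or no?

Violet → 7 (first significant figure)
Violet → 7 (second significant figure)
White → 9 (third significant figure)
Gold → ×0.1 multiplier
Red → ±2% tolerance
779 × 0.1 = 77.9 Ω
Allowed range: 76.342 Ω to 79.458 Ω.
74.7 Ω lies outside that range.

no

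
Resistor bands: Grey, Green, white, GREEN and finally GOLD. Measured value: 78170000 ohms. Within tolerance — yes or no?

no

Grey → 8 (first significant figure)
Green → 5 (second significant figure)
White → 9 (third significant figure)
Green → ×10^5 multiplier
Gold → ±5% tolerance
859 × 100000 = 85900000 Ω
Allowed range: 81605000 Ω to 90195000 Ω.
78170000 ohms lies outside that range.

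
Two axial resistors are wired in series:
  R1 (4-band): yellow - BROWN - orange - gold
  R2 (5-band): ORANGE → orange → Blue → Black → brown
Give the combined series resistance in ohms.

R1: yellow, brown → 41; orange ×10^3 → 41000 Ω.
R2: orange, orange, blue → 336; black ×1 → 336 Ω.
Series: 41000 + 336 = 41336 Ω.

41336 Ω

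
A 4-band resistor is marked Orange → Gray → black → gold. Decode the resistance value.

38 Ω

Orange → 3 (first significant figure)
Grey → 8 (second significant figure)
Black → ×1 multiplier
38 × 1 = 38 Ω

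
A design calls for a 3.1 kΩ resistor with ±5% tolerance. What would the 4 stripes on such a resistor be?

orange, brown, red, gold

3100 Ω = 31 × 10^2.
3 → orange
1 → brown
Multiplier 10^2 → red.
±5% tolerance → gold.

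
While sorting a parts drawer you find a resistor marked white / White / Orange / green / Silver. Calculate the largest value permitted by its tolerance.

White → 9 (first significant figure)
White → 9 (second significant figure)
Orange → 3 (third significant figure)
Green → ×10^5 multiplier
Silver → ±10% tolerance
993 × 100000 = 99300000 Ω
Largest = 99300000 × (1 + 10/100) = 109230000 Ω.

109230000 Ω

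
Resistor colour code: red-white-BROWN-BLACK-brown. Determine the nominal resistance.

Red → 2 (first significant figure)
White → 9 (second significant figure)
Brown → 1 (third significant figure)
Black → ×1 multiplier
291 × 1 = 291 Ω

291 Ω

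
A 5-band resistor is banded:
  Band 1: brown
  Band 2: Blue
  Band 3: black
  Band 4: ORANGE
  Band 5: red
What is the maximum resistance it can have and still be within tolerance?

163200 Ω

Brown → 1 (first significant figure)
Blue → 6 (second significant figure)
Black → 0 (third significant figure)
Orange → ×10^3 multiplier
Red → ±2% tolerance
160 × 1000 = 160000 Ω
Maximum = 160000 × (1 + 2/100) = 163200 Ω.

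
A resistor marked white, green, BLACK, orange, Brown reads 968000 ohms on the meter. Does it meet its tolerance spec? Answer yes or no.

no

White → 9 (first significant figure)
Green → 5 (second significant figure)
Black → 0 (third significant figure)
Orange → ×10^3 multiplier
Brown → ±1% tolerance
950 × 1000 = 950000 Ω
Allowed range: 940500 Ω to 959500 Ω.
968000 ohms lies outside that range.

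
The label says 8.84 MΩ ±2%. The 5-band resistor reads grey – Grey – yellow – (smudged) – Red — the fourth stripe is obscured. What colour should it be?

8840000 Ω = 884 × 10^4.
The fourth band is the multiplier, 10^4, which is yellow.

yellow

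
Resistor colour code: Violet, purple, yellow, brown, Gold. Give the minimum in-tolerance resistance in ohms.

Violet → 7 (first significant figure)
Violet → 7 (second significant figure)
Yellow → 4 (third significant figure)
Brown → ×10 multiplier
Gold → ±5% tolerance
774 × 10 = 7740 Ω
Minimum = 7740 × (1 − 5/100) = 7353 Ω.

7353 Ω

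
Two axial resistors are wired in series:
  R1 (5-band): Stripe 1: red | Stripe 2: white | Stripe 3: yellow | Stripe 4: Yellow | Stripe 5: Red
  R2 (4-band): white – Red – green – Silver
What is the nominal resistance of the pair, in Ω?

R1: red, white, yellow → 294; yellow ×10^4 → 2940000 Ω.
R2: white, red → 92; green ×10^5 → 9200000 Ω.
Series: 2940000 + 9200000 = 12140000 Ω.

12140000 Ω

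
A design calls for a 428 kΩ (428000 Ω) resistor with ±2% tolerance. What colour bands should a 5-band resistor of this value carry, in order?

428000 Ω = 428 × 10^3.
4 → yellow
2 → red
8 → grey
Multiplier 10^3 → orange.
±2% tolerance → red.

yellow, red, grey, orange, red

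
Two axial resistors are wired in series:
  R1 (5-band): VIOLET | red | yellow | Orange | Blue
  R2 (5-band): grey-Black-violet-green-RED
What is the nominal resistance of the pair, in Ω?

R1: violet, red, yellow → 724; orange ×10^3 → 724000 Ω.
R2: grey, black, violet → 807; green ×10^5 → 80700000 Ω.
Series: 724000 + 80700000 = 81424000 Ω.

81424000 Ω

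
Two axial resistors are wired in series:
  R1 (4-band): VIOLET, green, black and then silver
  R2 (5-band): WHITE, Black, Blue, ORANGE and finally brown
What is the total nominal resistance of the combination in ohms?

R1: violet, green → 75; black ×1 → 75 Ω.
R2: white, black, blue → 906; orange ×10^3 → 906000 Ω.
Series: 75 + 906000 = 906075 Ω.

906075 Ω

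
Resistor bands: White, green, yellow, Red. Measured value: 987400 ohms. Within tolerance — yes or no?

White → 9 (first significant figure)
Green → 5 (second significant figure)
Yellow → ×10^4 multiplier
Red → ±2% tolerance
95 × 10000 = 950000 Ω
Allowed range: 931000 Ω to 969000 Ω.
987400 ohms lies outside that range.

no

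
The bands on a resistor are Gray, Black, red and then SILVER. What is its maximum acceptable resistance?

Grey → 8 (first significant figure)
Black → 0 (second significant figure)
Red → ×10^2 multiplier
Silver → ±10% tolerance
80 × 100 = 8000 Ω
Maximum = 8000 × (1 + 10/100) = 8800 Ω.

8800 Ω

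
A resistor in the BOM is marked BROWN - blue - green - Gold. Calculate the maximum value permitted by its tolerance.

1680000 Ω

Brown → 1 (first significant figure)
Blue → 6 (second significant figure)
Green → ×10^5 multiplier
Gold → ±5% tolerance
16 × 100000 = 1600000 Ω
Maximum = 1600000 × (1 + 5/100) = 1680000 Ω.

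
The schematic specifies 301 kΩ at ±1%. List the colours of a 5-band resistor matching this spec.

301000 Ω = 301 × 10^3.
3 → orange
0 → black
1 → brown
Multiplier 10^3 → orange.
±1% tolerance → brown.

orange, black, brown, orange, brown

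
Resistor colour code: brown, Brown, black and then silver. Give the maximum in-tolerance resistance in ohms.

Brown → 1 (first significant figure)
Brown → 1 (second significant figure)
Black → ×1 multiplier
Silver → ±10% tolerance
11 × 1 = 11 Ω
Maximum = 11 × (1 + 10/100) = 12.1 Ω.

12.1 Ω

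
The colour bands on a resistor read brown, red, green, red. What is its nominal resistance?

1200000 Ω

Brown → 1 (first significant figure)
Red → 2 (second significant figure)
Green → ×10^5 multiplier
12 × 100000 = 1200000 Ω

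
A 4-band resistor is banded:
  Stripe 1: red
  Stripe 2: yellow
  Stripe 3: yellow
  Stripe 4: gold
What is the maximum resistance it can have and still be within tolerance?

252000 Ω

Red → 2 (first significant figure)
Yellow → 4 (second significant figure)
Yellow → ×10^4 multiplier
Gold → ±5% tolerance
24 × 10000 = 240000 Ω
Maximum = 240000 × (1 + 5/100) = 252000 Ω.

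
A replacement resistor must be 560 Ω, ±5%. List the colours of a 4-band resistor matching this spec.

560 Ω = 56 × 10^1.
5 → green
6 → blue
Multiplier 10^1 → brown.
±5% tolerance → gold.

green, blue, brown, gold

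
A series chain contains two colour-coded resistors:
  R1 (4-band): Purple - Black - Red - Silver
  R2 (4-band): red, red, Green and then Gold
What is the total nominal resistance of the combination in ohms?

R1: violet, black → 70; red ×10^2 → 7000 Ω.
R2: red, red → 22; green ×10^5 → 2200000 Ω.
Series: 7000 + 2200000 = 2207000 Ω.

2207000 Ω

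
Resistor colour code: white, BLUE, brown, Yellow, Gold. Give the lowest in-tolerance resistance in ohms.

White → 9 (first significant figure)
Blue → 6 (second significant figure)
Brown → 1 (third significant figure)
Yellow → ×10^4 multiplier
Gold → ±5% tolerance
961 × 10000 = 9610000 Ω
Lowest = 9610000 × (1 − 5/100) = 9129500 Ω.

9129500 Ω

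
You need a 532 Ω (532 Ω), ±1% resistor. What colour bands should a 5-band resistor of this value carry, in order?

green, orange, red, black, brown

532 Ω = 532 × 10^0.
5 → green
3 → orange
2 → red
Multiplier 10^0 → black.
±1% tolerance → brown.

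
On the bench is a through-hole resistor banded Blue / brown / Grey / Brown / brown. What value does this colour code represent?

6180 Ω

Blue → 6 (first significant figure)
Brown → 1 (second significant figure)
Grey → 8 (third significant figure)
Brown → ×10 multiplier
618 × 10 = 6180 Ω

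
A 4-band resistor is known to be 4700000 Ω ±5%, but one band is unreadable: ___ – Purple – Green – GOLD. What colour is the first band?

4700000 Ω = 47 × 10^5.
The first band gives digit 4 of the significand, and 4 is yellow.

yellow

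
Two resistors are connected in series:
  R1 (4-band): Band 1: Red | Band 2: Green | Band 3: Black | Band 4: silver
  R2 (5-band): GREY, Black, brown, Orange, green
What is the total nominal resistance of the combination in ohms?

801025 Ω

R1: red, green → 25; black ×1 → 25 Ω.
R2: grey, black, brown → 801; orange ×10^3 → 801000 Ω.
Series: 25 + 801000 = 801025 Ω.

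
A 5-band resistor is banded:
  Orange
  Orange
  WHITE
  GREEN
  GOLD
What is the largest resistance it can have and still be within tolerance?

Orange → 3 (first significant figure)
Orange → 3 (second significant figure)
White → 9 (third significant figure)
Green → ×10^5 multiplier
Gold → ±5% tolerance
339 × 100000 = 33900000 Ω
Largest = 33900000 × (1 + 5/100) = 35595000 Ω.

35595000 Ω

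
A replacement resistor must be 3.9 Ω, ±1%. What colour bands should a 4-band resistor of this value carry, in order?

orange, white, gold, brown

3.9 Ω = 39 × 10^-1.
3 → orange
9 → white
Multiplier 10^-1 → gold.
±1% tolerance → brown.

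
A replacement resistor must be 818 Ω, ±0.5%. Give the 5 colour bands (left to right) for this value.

grey, brown, grey, black, green

818 Ω = 818 × 10^0.
8 → grey
1 → brown
8 → grey
Multiplier 10^0 → black.
±0.5% tolerance → green.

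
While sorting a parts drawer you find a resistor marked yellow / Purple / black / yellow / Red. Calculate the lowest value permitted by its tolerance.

4606000 Ω

Yellow → 4 (first significant figure)
Violet → 7 (second significant figure)
Black → 0 (third significant figure)
Yellow → ×10^4 multiplier
Red → ±2% tolerance
470 × 10000 = 4700000 Ω
Lowest = 4700000 × (1 − 2/100) = 4606000 Ω.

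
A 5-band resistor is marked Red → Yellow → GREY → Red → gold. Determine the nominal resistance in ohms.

Red → 2 (first significant figure)
Yellow → 4 (second significant figure)
Grey → 8 (third significant figure)
Red → ×10^2 multiplier
248 × 100 = 24800 Ω

24800 Ω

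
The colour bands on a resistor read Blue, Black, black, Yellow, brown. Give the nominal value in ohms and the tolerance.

6000000 Ω ±1%

Blue → 6 (first significant figure)
Black → 0 (second significant figure)
Black → 0 (third significant figure)
Yellow → ×10^4 multiplier
Brown → ±1% tolerance
600 × 10000 = 6000000 Ω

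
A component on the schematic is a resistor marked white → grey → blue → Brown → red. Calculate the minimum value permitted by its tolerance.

White → 9 (first significant figure)
Grey → 8 (second significant figure)
Blue → 6 (third significant figure)
Brown → ×10 multiplier
Red → ±2% tolerance
986 × 10 = 9860 Ω
Minimum = 9860 × (1 − 2/100) = 9662.8 Ω.

9662.8 Ω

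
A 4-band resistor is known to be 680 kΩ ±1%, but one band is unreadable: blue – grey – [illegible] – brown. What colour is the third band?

yellow

680000 Ω = 68 × 10^4.
The third band is the multiplier, 10^4, which is yellow.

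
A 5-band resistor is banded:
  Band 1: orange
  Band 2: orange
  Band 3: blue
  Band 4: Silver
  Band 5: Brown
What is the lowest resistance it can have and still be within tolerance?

Orange → 3 (first significant figure)
Orange → 3 (second significant figure)
Blue → 6 (third significant figure)
Silver → ×0.01 multiplier
Brown → ±1% tolerance
336 × 0.01 = 3.36 Ω
Lowest = 3.36 × (1 − 1/100) = 3.3264 Ω.

3.3264 Ω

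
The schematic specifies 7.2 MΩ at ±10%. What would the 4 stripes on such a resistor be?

violet, red, green, silver

7200000 Ω = 72 × 10^5.
7 → violet
2 → red
Multiplier 10^5 → green.
±10% tolerance → silver.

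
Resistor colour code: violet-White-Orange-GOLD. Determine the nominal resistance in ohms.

Violet → 7 (first significant figure)
White → 9 (second significant figure)
Orange → ×10^3 multiplier
79 × 1000 = 79000 Ω

79000 Ω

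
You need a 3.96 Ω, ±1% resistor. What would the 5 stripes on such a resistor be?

3.96 Ω = 396 × 10^-2.
3 → orange
9 → white
6 → blue
Multiplier 10^-2 → silver.
±1% tolerance → brown.

orange, white, blue, silver, brown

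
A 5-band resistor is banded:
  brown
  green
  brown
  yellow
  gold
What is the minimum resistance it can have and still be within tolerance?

Brown → 1 (first significant figure)
Green → 5 (second significant figure)
Brown → 1 (third significant figure)
Yellow → ×10^4 multiplier
Gold → ±5% tolerance
151 × 10000 = 1510000 Ω
Minimum = 1510000 × (1 − 5/100) = 1434500 Ω.

1434500 Ω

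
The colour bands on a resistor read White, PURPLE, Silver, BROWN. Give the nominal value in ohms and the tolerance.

White → 9 (first significant figure)
Violet → 7 (second significant figure)
Silver → ×0.01 multiplier
Brown → ±1% tolerance
97 × 0.01 = 0.97 Ω

0.97 Ω ±1%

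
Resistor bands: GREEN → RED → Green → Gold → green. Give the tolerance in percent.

The last band, green, is the tolerance band.
Green corresponds to ±0.5%.

±0.5%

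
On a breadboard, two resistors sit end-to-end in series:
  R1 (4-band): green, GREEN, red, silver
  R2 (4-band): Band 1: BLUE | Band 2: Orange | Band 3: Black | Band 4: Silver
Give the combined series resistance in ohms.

5563 Ω

R1: green, green → 55; red ×10^2 → 5500 Ω.
R2: blue, orange → 63; black ×1 → 63 Ω.
Series: 5500 + 63 = 5563 Ω.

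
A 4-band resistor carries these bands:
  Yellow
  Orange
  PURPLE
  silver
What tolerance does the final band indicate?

±10%

The last band, silver, is the tolerance band.
Silver corresponds to ±10%.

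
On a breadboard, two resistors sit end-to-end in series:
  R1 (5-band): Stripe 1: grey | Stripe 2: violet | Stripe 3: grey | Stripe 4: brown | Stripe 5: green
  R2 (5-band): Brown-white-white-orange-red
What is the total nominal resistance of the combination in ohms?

R1: grey, violet, grey → 878; brown ×10 → 8780 Ω.
R2: brown, white, white → 199; orange ×10^3 → 199000 Ω.
Series: 8780 + 199000 = 207780 Ω.

207780 Ω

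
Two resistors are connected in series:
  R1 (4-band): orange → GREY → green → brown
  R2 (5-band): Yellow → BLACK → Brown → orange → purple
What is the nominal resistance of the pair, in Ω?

4201000 Ω

R1: orange, grey → 38; green ×10^5 → 3800000 Ω.
R2: yellow, black, brown → 401; orange ×10^3 → 401000 Ω.
Series: 3800000 + 401000 = 4201000 Ω.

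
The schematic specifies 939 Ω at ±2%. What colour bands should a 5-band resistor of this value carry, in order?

939 Ω = 939 × 10^0.
9 → white
3 → orange
9 → white
Multiplier 10^0 → black.
±2% tolerance → red.

white, orange, white, black, red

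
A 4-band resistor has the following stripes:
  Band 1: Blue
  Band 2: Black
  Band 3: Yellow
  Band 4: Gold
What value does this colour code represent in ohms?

600000 Ω

Blue → 6 (first significant figure)
Black → 0 (second significant figure)
Yellow → ×10^4 multiplier
60 × 10000 = 600000 Ω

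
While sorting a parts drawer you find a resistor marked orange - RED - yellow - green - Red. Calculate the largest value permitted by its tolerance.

Orange → 3 (first significant figure)
Red → 2 (second significant figure)
Yellow → 4 (third significant figure)
Green → ×10^5 multiplier
Red → ±2% tolerance
324 × 100000 = 32400000 Ω
Largest = 32400000 × (1 + 2/100) = 33048000 Ω.

33048000 Ω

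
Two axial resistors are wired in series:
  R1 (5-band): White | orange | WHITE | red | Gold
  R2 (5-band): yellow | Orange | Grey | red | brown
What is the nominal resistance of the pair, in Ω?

R1: white, orange, white → 939; red ×10^2 → 93900 Ω.
R2: yellow, orange, grey → 438; red ×10^2 → 43800 Ω.
Series: 93900 + 43800 = 137700 Ω.

137700 Ω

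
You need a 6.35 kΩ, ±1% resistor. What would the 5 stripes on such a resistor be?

blue, orange, green, brown, brown

6350 Ω = 635 × 10^1.
6 → blue
3 → orange
5 → green
Multiplier 10^1 → brown.
±1% tolerance → brown.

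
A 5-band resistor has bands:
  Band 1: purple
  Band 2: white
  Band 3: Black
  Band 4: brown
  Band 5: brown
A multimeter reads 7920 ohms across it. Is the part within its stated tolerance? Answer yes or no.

Violet → 7 (first significant figure)
White → 9 (second significant figure)
Black → 0 (third significant figure)
Brown → ×10 multiplier
Brown → ±1% tolerance
790 × 10 = 7900 Ω
Allowed range: 7821 Ω to 7979 Ω.
7920 ohms lies inside that range.

yes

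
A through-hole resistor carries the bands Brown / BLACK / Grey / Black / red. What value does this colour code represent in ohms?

108 Ω

Brown → 1 (first significant figure)
Black → 0 (second significant figure)
Grey → 8 (third significant figure)
Black → ×1 multiplier
108 × 1 = 108 Ω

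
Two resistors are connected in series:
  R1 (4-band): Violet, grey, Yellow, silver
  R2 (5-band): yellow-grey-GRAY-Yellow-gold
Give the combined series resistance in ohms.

5660000 Ω

R1: violet, grey → 78; yellow ×10^4 → 780000 Ω.
R2: yellow, grey, grey → 488; yellow ×10^4 → 4880000 Ω.
Series: 780000 + 4880000 = 5660000 Ω.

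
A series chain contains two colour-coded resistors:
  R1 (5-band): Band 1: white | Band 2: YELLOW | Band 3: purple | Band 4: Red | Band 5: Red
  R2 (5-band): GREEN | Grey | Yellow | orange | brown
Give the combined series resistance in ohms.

678700 Ω

R1: white, yellow, violet → 947; red ×10^2 → 94700 Ω.
R2: green, grey, yellow → 584; orange ×10^3 → 584000 Ω.
Series: 94700 + 584000 = 678700 Ω.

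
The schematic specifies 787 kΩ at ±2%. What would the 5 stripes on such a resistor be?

violet, grey, violet, orange, red

787000 Ω = 787 × 10^3.
7 → violet
8 → grey
7 → violet
Multiplier 10^3 → orange.
±2% tolerance → red.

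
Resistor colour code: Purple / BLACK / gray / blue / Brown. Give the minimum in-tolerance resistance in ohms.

Violet → 7 (first significant figure)
Black → 0 (second significant figure)
Grey → 8 (third significant figure)
Blue → ×10^6 multiplier
Brown → ±1% tolerance
708 × 1000000 = 708000000 Ω
Minimum = 708000000 × (1 − 1/100) = 700920000 Ω.

700920000 Ω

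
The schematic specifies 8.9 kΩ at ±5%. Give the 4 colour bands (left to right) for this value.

8900 Ω = 89 × 10^2.
8 → grey
9 → white
Multiplier 10^2 → red.
±5% tolerance → gold.

grey, white, red, gold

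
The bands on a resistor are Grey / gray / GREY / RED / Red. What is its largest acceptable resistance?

90576 Ω

Grey → 8 (first significant figure)
Grey → 8 (second significant figure)
Grey → 8 (third significant figure)
Red → ×10^2 multiplier
Red → ±2% tolerance
888 × 100 = 88800 Ω
Largest = 88800 × (1 + 2/100) = 90576 Ω.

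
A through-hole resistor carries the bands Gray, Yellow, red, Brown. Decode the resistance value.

8400 Ω

Grey → 8 (first significant figure)
Yellow → 4 (second significant figure)
Red → ×10^2 multiplier
84 × 100 = 8400 Ω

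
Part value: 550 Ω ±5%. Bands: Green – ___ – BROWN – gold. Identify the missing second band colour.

550 Ω = 55 × 10^1.
The second band gives digit 5 of the significand, and 5 is green.

green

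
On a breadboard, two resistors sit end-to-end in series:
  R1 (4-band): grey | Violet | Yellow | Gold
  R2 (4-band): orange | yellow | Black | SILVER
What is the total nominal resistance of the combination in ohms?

870034 Ω

R1: grey, violet → 87; yellow ×10^4 → 870000 Ω.
R2: orange, yellow → 34; black ×1 → 34 Ω.
Series: 870000 + 34 = 870034 Ω.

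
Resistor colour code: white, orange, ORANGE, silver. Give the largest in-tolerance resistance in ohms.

White → 9 (first significant figure)
Orange → 3 (second significant figure)
Orange → ×10^3 multiplier
Silver → ±10% tolerance
93 × 1000 = 93000 Ω
Largest = 93000 × (1 + 10/100) = 102300 Ω.

102300 Ω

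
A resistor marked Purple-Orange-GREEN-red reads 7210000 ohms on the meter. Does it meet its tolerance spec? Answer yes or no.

Violet → 7 (first significant figure)
Orange → 3 (second significant figure)
Green → ×10^5 multiplier
Red → ±2% tolerance
73 × 100000 = 7300000 Ω
Allowed range: 7154000 Ω to 7446000 Ω.
7210000 ohms lies inside that range.

yes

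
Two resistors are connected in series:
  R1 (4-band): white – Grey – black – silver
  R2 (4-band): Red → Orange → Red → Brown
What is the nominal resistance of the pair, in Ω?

2398 Ω

R1: white, grey → 98; black ×1 → 98 Ω.
R2: red, orange → 23; red ×10^2 → 2300 Ω.
Series: 98 + 2300 = 2398 Ω.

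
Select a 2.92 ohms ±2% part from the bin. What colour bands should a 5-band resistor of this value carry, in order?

2.92 Ω = 292 × 10^-2.
2 → red
9 → white
2 → red
Multiplier 10^-2 → silver.
±2% tolerance → red.

red, white, red, silver, red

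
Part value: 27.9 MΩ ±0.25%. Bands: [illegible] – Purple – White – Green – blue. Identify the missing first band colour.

27900000 Ω = 279 × 10^5.
The first band gives digit 2 of the significand, and 2 is red.

red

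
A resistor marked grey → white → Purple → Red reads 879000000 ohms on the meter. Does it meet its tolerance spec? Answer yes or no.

yes

Grey → 8 (first significant figure)
White → 9 (second significant figure)
Violet → ×10^7 multiplier
Red → ±2% tolerance
89 × 10000000 = 890000000 Ω
Allowed range: 872200000 Ω to 907800000 Ω.
879000000 ohms lies inside that range.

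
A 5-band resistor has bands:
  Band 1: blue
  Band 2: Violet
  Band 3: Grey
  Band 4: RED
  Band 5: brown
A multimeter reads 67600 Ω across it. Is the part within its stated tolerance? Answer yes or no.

yes

Blue → 6 (first significant figure)
Violet → 7 (second significant figure)
Grey → 8 (third significant figure)
Red → ×10^2 multiplier
Brown → ±1% tolerance
678 × 100 = 67800 Ω
Allowed range: 67122 Ω to 68478 Ω.
67600 Ω lies inside that range.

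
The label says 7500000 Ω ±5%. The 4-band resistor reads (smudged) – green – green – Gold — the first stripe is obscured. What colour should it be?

violet

7500000 Ω = 75 × 10^5.
The first band gives digit 7 of the significand, and 7 is violet.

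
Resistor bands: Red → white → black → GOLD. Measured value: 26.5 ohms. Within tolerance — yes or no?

Red → 2 (first significant figure)
White → 9 (second significant figure)
Black → ×1 multiplier
Gold → ±5% tolerance
29 × 1 = 29 Ω
Allowed range: 27.55 Ω to 30.45 Ω.
26.5 ohms lies outside that range.

no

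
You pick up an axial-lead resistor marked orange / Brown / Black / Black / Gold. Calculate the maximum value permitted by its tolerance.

325.5 Ω

Orange → 3 (first significant figure)
Brown → 1 (second significant figure)
Black → 0 (third significant figure)
Black → ×1 multiplier
Gold → ±5% tolerance
310 × 1 = 310 Ω
Maximum = 310 × (1 + 5/100) = 325.5 Ω.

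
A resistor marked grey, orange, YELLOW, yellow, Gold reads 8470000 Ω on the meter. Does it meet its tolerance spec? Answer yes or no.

yes

Grey → 8 (first significant figure)
Orange → 3 (second significant figure)
Yellow → 4 (third significant figure)
Yellow → ×10^4 multiplier
Gold → ±5% tolerance
834 × 10000 = 8340000 Ω
Allowed range: 7923000 Ω to 8757000 Ω.
8470000 Ω lies inside that range.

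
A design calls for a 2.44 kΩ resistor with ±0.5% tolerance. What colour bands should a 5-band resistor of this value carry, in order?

2440 Ω = 244 × 10^1.
2 → red
4 → yellow
4 → yellow
Multiplier 10^1 → brown.
±0.5% tolerance → green.

red, yellow, yellow, brown, green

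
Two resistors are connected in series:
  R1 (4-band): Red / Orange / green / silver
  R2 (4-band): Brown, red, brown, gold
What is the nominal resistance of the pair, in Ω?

2300120 Ω

R1: red, orange → 23; green ×10^5 → 2300000 Ω.
R2: brown, red → 12; brown ×10 → 120 Ω.
Series: 2300000 + 120 = 2300120 Ω.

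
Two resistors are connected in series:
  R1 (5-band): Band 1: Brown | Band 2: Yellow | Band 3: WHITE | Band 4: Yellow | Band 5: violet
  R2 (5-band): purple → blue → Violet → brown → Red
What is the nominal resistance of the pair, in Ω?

1497670 Ω

R1: brown, yellow, white → 149; yellow ×10^4 → 1490000 Ω.
R2: violet, blue, violet → 767; brown ×10 → 7670 Ω.
Series: 1490000 + 7670 = 1497670 Ω.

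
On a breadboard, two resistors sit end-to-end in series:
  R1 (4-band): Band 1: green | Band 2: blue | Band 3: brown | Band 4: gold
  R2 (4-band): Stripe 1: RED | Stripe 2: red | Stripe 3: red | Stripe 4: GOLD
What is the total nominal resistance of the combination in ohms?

R1: green, blue → 56; brown ×10 → 560 Ω.
R2: red, red → 22; red ×10^2 → 2200 Ω.
Series: 560 + 2200 = 2760 Ω.

2760 Ω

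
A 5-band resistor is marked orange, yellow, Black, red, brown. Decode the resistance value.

34000 Ω

Orange → 3 (first significant figure)
Yellow → 4 (second significant figure)
Black → 0 (third significant figure)
Red → ×10^2 multiplier
340 × 100 = 34000 Ω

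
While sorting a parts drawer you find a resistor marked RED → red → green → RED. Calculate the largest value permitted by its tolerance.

Red → 2 (first significant figure)
Red → 2 (second significant figure)
Green → ×10^5 multiplier
Red → ±2% tolerance
22 × 100000 = 2200000 Ω
Largest = 2200000 × (1 + 2/100) = 2244000 Ω.

2244000 Ω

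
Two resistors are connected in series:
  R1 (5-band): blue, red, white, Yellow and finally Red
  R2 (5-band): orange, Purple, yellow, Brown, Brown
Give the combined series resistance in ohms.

6293740 Ω

R1: blue, red, white → 629; yellow ×10^4 → 6290000 Ω.
R2: orange, violet, yellow → 374; brown ×10 → 3740 Ω.
Series: 6290000 + 3740 = 6293740 Ω.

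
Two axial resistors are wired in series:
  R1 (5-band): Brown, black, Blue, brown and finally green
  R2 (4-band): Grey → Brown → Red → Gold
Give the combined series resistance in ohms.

R1: brown, black, blue → 106; brown ×10 → 1060 Ω.
R2: grey, brown → 81; red ×10^2 → 8100 Ω.
Series: 1060 + 8100 = 9160 Ω.

9160 Ω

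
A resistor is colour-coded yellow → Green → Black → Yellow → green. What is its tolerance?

The last band, green, is the tolerance band.
Green corresponds to ±0.5%.

±0.5%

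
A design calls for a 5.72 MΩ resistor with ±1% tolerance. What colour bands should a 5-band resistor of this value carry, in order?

5720000 Ω = 572 × 10^4.
5 → green
7 → violet
2 → red
Multiplier 10^4 → yellow.
±1% tolerance → brown.

green, violet, red, yellow, brown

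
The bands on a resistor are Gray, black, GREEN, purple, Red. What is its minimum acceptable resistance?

Grey → 8 (first significant figure)
Black → 0 (second significant figure)
Green → 5 (third significant figure)
Violet → ×10^7 multiplier
Red → ±2% tolerance
805 × 10000000 = 8050000000 Ω
Minimum = 8050000000 × (1 − 2/100) = 7889000000 Ω.

7889000000 Ω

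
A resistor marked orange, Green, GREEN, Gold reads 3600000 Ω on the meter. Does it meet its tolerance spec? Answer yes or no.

yes

Orange → 3 (first significant figure)
Green → 5 (second significant figure)
Green → ×10^5 multiplier
Gold → ±5% tolerance
35 × 100000 = 3500000 Ω
Allowed range: 3325000 Ω to 3675000 Ω.
3600000 Ω lies inside that range.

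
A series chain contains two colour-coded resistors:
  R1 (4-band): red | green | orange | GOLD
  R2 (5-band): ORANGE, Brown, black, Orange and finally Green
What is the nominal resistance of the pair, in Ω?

335000 Ω

R1: red, green → 25; orange ×10^3 → 25000 Ω.
R2: orange, brown, black → 310; orange ×10^3 → 310000 Ω.
Series: 25000 + 310000 = 335000 Ω.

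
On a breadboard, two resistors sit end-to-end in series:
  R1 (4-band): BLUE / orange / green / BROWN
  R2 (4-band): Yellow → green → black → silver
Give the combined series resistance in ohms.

6300045 Ω

R1: blue, orange → 63; green ×10^5 → 6300000 Ω.
R2: yellow, green → 45; black ×1 → 45 Ω.
Series: 6300000 + 45 = 6300045 Ω.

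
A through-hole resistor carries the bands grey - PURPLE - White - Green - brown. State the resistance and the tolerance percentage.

Grey → 8 (first significant figure)
Violet → 7 (second significant figure)
White → 9 (third significant figure)
Green → ×10^5 multiplier
Brown → ±1% tolerance
879 × 100000 = 87900000 Ω

87900000 Ω ±1%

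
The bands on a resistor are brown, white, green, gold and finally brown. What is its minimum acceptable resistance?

19.305 Ω

Brown → 1 (first significant figure)
White → 9 (second significant figure)
Green → 5 (third significant figure)
Gold → ×0.1 multiplier
Brown → ±1% tolerance
195 × 0.1 = 19.5 Ω
Minimum = 19.5 × (1 − 1/100) = 19.305 Ω.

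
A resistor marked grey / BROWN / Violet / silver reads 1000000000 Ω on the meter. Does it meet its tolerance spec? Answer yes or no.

no

Grey → 8 (first significant figure)
Brown → 1 (second significant figure)
Violet → ×10^7 multiplier
Silver → ±10% tolerance
81 × 10000000 = 810000000 Ω
Allowed range: 729000000 Ω to 891000000 Ω.
1000000000 Ω lies outside that range.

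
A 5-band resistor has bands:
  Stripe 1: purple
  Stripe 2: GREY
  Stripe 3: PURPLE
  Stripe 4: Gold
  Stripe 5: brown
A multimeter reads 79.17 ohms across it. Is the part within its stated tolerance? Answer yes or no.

yes

Violet → 7 (first significant figure)
Grey → 8 (second significant figure)
Violet → 7 (third significant figure)
Gold → ×0.1 multiplier
Brown → ±1% tolerance
787 × 0.1 = 78.7 Ω
Allowed range: 77.913 Ω to 79.487 Ω.
79.17 ohms lies inside that range.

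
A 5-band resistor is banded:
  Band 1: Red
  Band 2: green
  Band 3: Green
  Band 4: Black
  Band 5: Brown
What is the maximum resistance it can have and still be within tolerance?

257.55 Ω

Red → 2 (first significant figure)
Green → 5 (second significant figure)
Green → 5 (third significant figure)
Black → ×1 multiplier
Brown → ±1% tolerance
255 × 1 = 255 Ω
Maximum = 255 × (1 + 1/100) = 257.55 Ω.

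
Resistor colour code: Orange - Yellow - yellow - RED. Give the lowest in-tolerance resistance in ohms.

Orange → 3 (first significant figure)
Yellow → 4 (second significant figure)
Yellow → ×10^4 multiplier
Red → ±2% tolerance
34 × 10000 = 340000 Ω
Lowest = 340000 × (1 − 2/100) = 333200 Ω.

333200 Ω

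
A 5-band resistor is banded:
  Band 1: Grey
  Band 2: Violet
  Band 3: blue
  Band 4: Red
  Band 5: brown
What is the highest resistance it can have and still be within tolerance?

88476 Ω

Grey → 8 (first significant figure)
Violet → 7 (second significant figure)
Blue → 6 (third significant figure)
Red → ×10^2 multiplier
Brown → ±1% tolerance
876 × 100 = 87600 Ω
Highest = 87600 × (1 + 1/100) = 88476 Ω.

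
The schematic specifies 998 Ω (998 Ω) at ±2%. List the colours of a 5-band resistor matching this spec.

white, white, grey, black, red

998 Ω = 998 × 10^0.
9 → white
9 → white
8 → grey
Multiplier 10^0 → black.
±2% tolerance → red.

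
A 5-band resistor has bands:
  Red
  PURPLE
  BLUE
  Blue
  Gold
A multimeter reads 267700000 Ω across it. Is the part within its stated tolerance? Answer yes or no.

yes

Red → 2 (first significant figure)
Violet → 7 (second significant figure)
Blue → 6 (third significant figure)
Blue → ×10^6 multiplier
Gold → ±5% tolerance
276 × 1000000 = 276000000 Ω
Allowed range: 262200000 Ω to 289800000 Ω.
267700000 Ω lies inside that range.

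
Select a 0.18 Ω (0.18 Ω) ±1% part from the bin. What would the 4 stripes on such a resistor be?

0.18 Ω = 18 × 10^-2.
1 → brown
8 → grey
Multiplier 10^-2 → silver.
±1% tolerance → brown.

brown, grey, silver, brown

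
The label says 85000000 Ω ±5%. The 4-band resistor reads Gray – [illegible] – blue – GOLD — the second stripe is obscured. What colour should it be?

green

85000000 Ω = 85 × 10^6.
The second band gives digit 5 of the significand, and 5 is green.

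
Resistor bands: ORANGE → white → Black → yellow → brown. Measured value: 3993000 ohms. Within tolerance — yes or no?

no

Orange → 3 (first significant figure)
White → 9 (second significant figure)
Black → 0 (third significant figure)
Yellow → ×10^4 multiplier
Brown → ±1% tolerance
390 × 10000 = 3900000 Ω
Allowed range: 3861000 Ω to 3939000 Ω.
3993000 ohms lies outside that range.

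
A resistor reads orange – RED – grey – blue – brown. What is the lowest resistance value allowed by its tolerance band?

324720000 Ω

Orange → 3 (first significant figure)
Red → 2 (second significant figure)
Grey → 8 (third significant figure)
Blue → ×10^6 multiplier
Brown → ±1% tolerance
328 × 1000000 = 328000000 Ω
Lowest = 328000000 × (1 − 1/100) = 324720000 Ω.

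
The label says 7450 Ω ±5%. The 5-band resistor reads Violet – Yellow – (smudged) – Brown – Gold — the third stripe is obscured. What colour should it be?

7450 Ω = 745 × 10^1.
The third band gives digit 5 of the significand, and 5 is green.

green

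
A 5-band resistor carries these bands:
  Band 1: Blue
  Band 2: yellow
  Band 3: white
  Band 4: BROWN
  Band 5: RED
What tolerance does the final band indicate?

The last band, red, is the tolerance band.
Red corresponds to ±2%.

±2%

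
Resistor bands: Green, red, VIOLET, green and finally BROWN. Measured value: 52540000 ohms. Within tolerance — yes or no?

Green → 5 (first significant figure)
Red → 2 (second significant figure)
Violet → 7 (third significant figure)
Green → ×10^5 multiplier
Brown → ±1% tolerance
527 × 100000 = 52700000 Ω
Allowed range: 52173000 Ω to 53227000 Ω.
52540000 ohms lies inside that range.

yes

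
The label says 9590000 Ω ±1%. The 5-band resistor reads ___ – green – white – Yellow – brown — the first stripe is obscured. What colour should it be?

9590000 Ω = 959 × 10^4.
The first band gives digit 9 of the significand, and 9 is white.

white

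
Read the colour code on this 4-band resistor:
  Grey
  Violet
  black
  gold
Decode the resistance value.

87 Ω

Grey → 8 (first significant figure)
Violet → 7 (second significant figure)
Black → ×1 multiplier
87 × 1 = 87 Ω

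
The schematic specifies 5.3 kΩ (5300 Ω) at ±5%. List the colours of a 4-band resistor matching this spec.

green, orange, red, gold

5300 Ω = 53 × 10^2.
5 → green
3 → orange
Multiplier 10^2 → red.
±5% tolerance → gold.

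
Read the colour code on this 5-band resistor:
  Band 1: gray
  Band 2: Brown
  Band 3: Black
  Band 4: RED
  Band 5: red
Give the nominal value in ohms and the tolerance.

Grey → 8 (first significant figure)
Brown → 1 (second significant figure)
Black → 0 (third significant figure)
Red → ×10^2 multiplier
Red → ±2% tolerance
810 × 100 = 81000 Ω

81000 Ω ±2%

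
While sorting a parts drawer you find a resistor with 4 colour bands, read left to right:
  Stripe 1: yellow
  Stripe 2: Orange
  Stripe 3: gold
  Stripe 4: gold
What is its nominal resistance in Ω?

Yellow → 4 (first significant figure)
Orange → 3 (second significant figure)
Gold → ×0.1 multiplier
43 × 0.1 = 4.3 Ω

4.3 Ω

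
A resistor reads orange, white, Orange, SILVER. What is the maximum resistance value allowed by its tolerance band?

42900 Ω

Orange → 3 (first significant figure)
White → 9 (second significant figure)
Orange → ×10^3 multiplier
Silver → ±10% tolerance
39 × 1000 = 39000 Ω
Maximum = 39000 × (1 + 10/100) = 42900 Ω.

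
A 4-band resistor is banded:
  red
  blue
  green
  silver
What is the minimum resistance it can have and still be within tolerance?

2340000 Ω

Red → 2 (first significant figure)
Blue → 6 (second significant figure)
Green → ×10^5 multiplier
Silver → ±10% tolerance
26 × 100000 = 2600000 Ω
Minimum = 2600000 × (1 − 10/100) = 2340000 Ω.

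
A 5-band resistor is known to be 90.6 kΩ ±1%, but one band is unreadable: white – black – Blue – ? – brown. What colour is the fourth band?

90600 Ω = 906 × 10^2.
The fourth band is the multiplier, 10^2, which is red.

red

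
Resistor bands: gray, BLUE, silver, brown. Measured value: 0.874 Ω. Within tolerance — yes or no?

Grey → 8 (first significant figure)
Blue → 6 (second significant figure)
Silver → ×0.01 multiplier
Brown → ±1% tolerance
86 × 0.01 = 0.86 Ω
Allowed range: 0.8514 Ω to 0.8686 Ω.
0.874 Ω lies outside that range.

no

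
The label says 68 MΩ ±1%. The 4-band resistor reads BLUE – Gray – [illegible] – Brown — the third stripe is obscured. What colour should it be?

blue

68000000 Ω = 68 × 10^6.
The third band is the multiplier, 10^6, which is blue.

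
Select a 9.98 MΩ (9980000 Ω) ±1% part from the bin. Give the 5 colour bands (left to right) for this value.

9980000 Ω = 998 × 10^4.
9 → white
9 → white
8 → grey
Multiplier 10^4 → yellow.
±1% tolerance → brown.

white, white, grey, yellow, brown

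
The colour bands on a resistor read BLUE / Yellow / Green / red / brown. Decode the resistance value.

64500 Ω

Blue → 6 (first significant figure)
Yellow → 4 (second significant figure)
Green → 5 (third significant figure)
Red → ×10^2 multiplier
645 × 100 = 64500 Ω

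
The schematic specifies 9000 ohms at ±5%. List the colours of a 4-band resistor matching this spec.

9000 Ω = 90 × 10^2.
9 → white
0 → black
Multiplier 10^2 → red.
±5% tolerance → gold.

white, black, red, gold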